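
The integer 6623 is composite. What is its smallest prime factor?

37

6623 is odd.
Digit sum 17, not divisible by 3.
Ends in 3: not divisible by 5.
7: 6623 = 7·946 + 1
11: 6623 = 11·602 + 1
13: 6623 = 13·509 + 6
17: 6623 = 17·389 + 10
19: 6623 = 19·348 + 11
23: 6623 = 23·287 + 22
29: 6623 = 29·228 + 11
31: 6623 = 31·213 + 20
37: 6623 = 37·179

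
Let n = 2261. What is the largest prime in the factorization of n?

19

2261 = 7 · 323
323 = 17 · 19
19 is prime.
So 2261 = 7 · 17 · 19; the largest prime factor is 19.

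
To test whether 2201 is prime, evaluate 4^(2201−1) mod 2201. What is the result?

187

4^1 ≡ 4 (mod 2201)
4^2 ≡ 4^2 = 16 ≡ 16 (mod 2201)
4^4 ≡ 16^2 = 256 ≡ 256 (mod 2201)
4^8 ≡ 256^2 = 65536 ≡ 1707 (mod 2201)
4^16 ≡ 1707^2 = 2913849 ≡ 1926 (mod 2201)
4^32 ≡ 1926^2 = 3709476 ≡ 791 (mod 2201)
4^64 ≡ 791^2 = 625681 ≡ 597 (mod 2201)
4^128 ≡ 597^2 = 356409 ≡ 2048 (mod 2201)
4^256 ≡ 2048^2 = 4194304 ≡ 1399 (mod 2201)
4^512 ≡ 1399^2 = 1957201 ≡ 512 (mod 2201)
4^1024 ≡ 512^2 = 262144 ≡ 225 (mod 2201)
4^2048 ≡ 225^2 = 50625 ≡ 2 (mod 2201)
2200 = 2048 + 128 + 16 + 8 in binary powers of 2.
So 4^2200 ≡ 2 · 2048 · 1926 · 1707 ≡ 187 (mod 2201).
Since 187 ≠ 1, base 4 is a Fermat witness: 2201 is composite.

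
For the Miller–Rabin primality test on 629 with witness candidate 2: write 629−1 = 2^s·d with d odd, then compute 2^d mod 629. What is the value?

15

629 − 1 = 628 = 2^2 · 157, so d = 157.
2^1 ≡ 2 (mod 629)
2^2 ≡ 2^2 = 4 ≡ 4 (mod 629)
2^4 ≡ 4^2 = 16 ≡ 16 (mod 629)
2^8 ≡ 16^2 = 256 ≡ 256 (mod 629)
2^16 ≡ 256^2 = 65536 ≡ 120 (mod 629)
2^32 ≡ 120^2 = 14400 ≡ 562 (mod 629)
2^64 ≡ 562^2 = 315844 ≡ 86 (mod 629)
2^128 ≡ 86^2 = 7396 ≡ 477 (mod 629)
157 = 128 + 16 + 8 + 4 + 1 in binary powers of 2.
So 2^157 ≡ 477 · 120 · 256 · 16 · 2 ≡ 15 (mod 629).
Squaring chain: 15 → 225; never reaches −1, so base 2 is a Miller–Rabin witness that 629 is composite.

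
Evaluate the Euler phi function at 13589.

Factor: 13589 = 107 · 127.
φ(13589) = (107−1) · (127−1) = 106 · 126 = 13356.

13356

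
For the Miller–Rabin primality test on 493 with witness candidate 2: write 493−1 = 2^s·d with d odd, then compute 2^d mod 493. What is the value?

76

493 − 1 = 492 = 2^2 · 123, so d = 123.
2^1 ≡ 2 (mod 493)
2^2 ≡ 2^2 = 4 ≡ 4 (mod 493)
2^4 ≡ 4^2 = 16 ≡ 16 (mod 493)
2^8 ≡ 16^2 = 256 ≡ 256 (mod 493)
2^16 ≡ 256^2 = 65536 ≡ 460 (mod 493)
2^32 ≡ 460^2 = 211600 ≡ 103 (mod 493)
2^64 ≡ 103^2 = 10609 ≡ 256 (mod 493)
123 = 64 + 32 + 16 + 8 + 2 + 1 in binary powers of 2.
So 2^123 ≡ 256 · 103 · 460 · 256 · 4 · 2 ≡ 76 (mod 493).
Squaring chain: 76 → 353; never reaches −1, so base 2 is a Miller–Rabin witness that 493 is composite.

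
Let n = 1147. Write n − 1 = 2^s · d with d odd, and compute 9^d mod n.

1147 − 1 = 1146 = 2^1 · 573, so d = 573.
9^1 ≡ 9 (mod 1147)
9^2 ≡ 9^2 = 81 ≡ 81 (mod 1147)
9^4 ≡ 81^2 = 6561 ≡ 826 (mod 1147)
9^8 ≡ 826^2 = 682276 ≡ 958 (mod 1147)
9^16 ≡ 958^2 = 917764 ≡ 164 (mod 1147)
9^32 ≡ 164^2 = 26896 ≡ 515 (mod 1147)
9^64 ≡ 515^2 = 265225 ≡ 268 (mod 1147)
9^128 ≡ 268^2 = 71824 ≡ 710 (mod 1147)
9^256 ≡ 710^2 = 504100 ≡ 567 (mod 1147)
9^512 ≡ 567^2 = 321489 ≡ 329 (mod 1147)
573 = 512 + 32 + 16 + 8 + 4 + 1 in binary powers of 2.
So 9^573 ≡ 329 · 515 · 164 · 958 · 826 · 9 ≡ 47 (mod 1147).
Squaring chain: 47; never reaches −1, so base 9 is a Miller–Rabin witness that 1147 is composite.

47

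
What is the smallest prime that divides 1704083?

1704083 is odd.
Digit sum 23, not divisible by 3.
Ends in 3: not divisible by 5.
7: 1704083 = 7·243440 + 3
11: 1704083 = 11·154916 + 7
13: 1704083 = 13·131083 + 4
17: 1704083 = 17·100240 + 3
19: 1704083 = 19·89688 + 11
23: 1704083 = 23·74090 + 13
29: 1704083 = 29·58761 + 14
31: 1704083 = 31·54970 + 13
37: 1704083 = 37·46056 + 11
41: 1704083 = 41·41563

41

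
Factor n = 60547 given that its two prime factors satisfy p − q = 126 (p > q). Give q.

191

Since p = q + 126, we have 60547 = q(q + 126), so q² + 126q − 60547 = 0.
Discriminant: 126² + 4·60547 = 15876 + 242188 = 258064; √258064 = 508.
q = (−126 + 508)/2 = 191, and p = q + 126 = 317.
Check: 191 · 317 = 60547.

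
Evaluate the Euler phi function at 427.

Factor: 427 = 7 · 61.
φ(427) = (7−1) · (61−1) = 6 · 60 = 360.

360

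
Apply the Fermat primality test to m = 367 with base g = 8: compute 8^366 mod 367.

8^1 ≡ 8 (mod 367)
8^2 ≡ 8^2 = 64 ≡ 64 (mod 367)
8^4 ≡ 64^2 = 4096 ≡ 59 (mod 367)
8^8 ≡ 59^2 = 3481 ≡ 178 (mod 367)
8^16 ≡ 178^2 = 31684 ≡ 122 (mod 367)
8^32 ≡ 122^2 = 14884 ≡ 204 (mod 367)
8^64 ≡ 204^2 = 41616 ≡ 145 (mod 367)
8^128 ≡ 145^2 = 21025 ≡ 106 (mod 367)
8^256 ≡ 106^2 = 11236 ≡ 226 (mod 367)
366 = 256 + 64 + 32 + 8 + 4 + 2 in binary powers of 2.
So 8^366 ≡ 226 · 145 · 204 · 178 · 59 · 64 ≡ 1 (mod 367).
Since the result is 1, base 8 gives no evidence that 367 is composite.

1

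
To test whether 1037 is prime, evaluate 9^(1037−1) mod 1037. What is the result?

9^1 ≡ 9 (mod 1037)
9^2 ≡ 9^2 = 81 ≡ 81 (mod 1037)
9^4 ≡ 81^2 = 6561 ≡ 339 (mod 1037)
9^8 ≡ 339^2 = 114921 ≡ 851 (mod 1037)
9^16 ≡ 851^2 = 724201 ≡ 375 (mod 1037)
9^32 ≡ 375^2 = 140625 ≡ 630 (mod 1037)
9^64 ≡ 630^2 = 396900 ≡ 766 (mod 1037)
9^128 ≡ 766^2 = 586756 ≡ 851 (mod 1037)
9^256 ≡ 851^2 = 724201 ≡ 375 (mod 1037)
9^512 ≡ 375^2 = 140625 ≡ 630 (mod 1037)
9^1024 ≡ 630^2 = 396900 ≡ 766 (mod 1037)
1036 = 1024 + 8 + 4 in binary powers of 2.
So 9^1036 ≡ 766 · 851 · 339 ≡ 985 (mod 1037).
Since 985 ≠ 1, base 9 is a Fermat witness: 1037 is composite.

985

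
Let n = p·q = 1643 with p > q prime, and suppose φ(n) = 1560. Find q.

φ(n) = (p−1)(q−1) = n − (p+q) + 1, so p + q = 1643 − 1560 + 1 = 84.
p and q are the roots of t² − 84t + 1643 = 0.
Discriminant: 84² − 4·1643 = 7056 − 6572 = 484; √484 = 22.
q = (84 − 22)/2 = 31, p = (84 + 22)/2 = 53.
Check: 31 · 53 = 1643.

31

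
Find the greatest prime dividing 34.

34 = 2 · 17
17 is prime.
So 34 = 2 · 17; the largest prime factor is 17.

17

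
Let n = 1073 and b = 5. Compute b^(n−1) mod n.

5^1 ≡ 5 (mod 1073)
5^2 ≡ 5^2 = 25 ≡ 25 (mod 1073)
5^4 ≡ 25^2 = 625 ≡ 625 (mod 1073)
5^8 ≡ 625^2 = 390625 ≡ 53 (mod 1073)
5^16 ≡ 53^2 = 2809 ≡ 663 (mod 1073)
5^32 ≡ 663^2 = 439569 ≡ 712 (mod 1073)
5^64 ≡ 712^2 = 506944 ≡ 488 (mod 1073)
5^128 ≡ 488^2 = 238144 ≡ 1011 (mod 1073)
5^256 ≡ 1011^2 = 1022121 ≡ 625 (mod 1073)
5^512 ≡ 625^2 = 390625 ≡ 53 (mod 1073)
5^1024 ≡ 53^2 = 2809 ≡ 663 (mod 1073)
1072 = 1024 + 32 + 16 in binary powers of 2.
So 5^1072 ≡ 663 · 712 · 663 ≡ 488 (mod 1073).
Since 488 ≠ 1, base 5 is a Fermat witness: 1073 is composite.

488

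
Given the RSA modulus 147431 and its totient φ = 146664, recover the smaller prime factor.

φ(n) = (p−1)(q−1) = n − (p+q) + 1, so p + q = 147431 − 146664 + 1 = 768.
p and q are the roots of t² − 768t + 147431 = 0.
Discriminant: 768² − 4·147431 = 589824 − 589724 = 100; √100 = 10.
q = (768 − 10)/2 = 379, p = (768 + 10)/2 = 389.
Check: 379 · 389 = 147431.

379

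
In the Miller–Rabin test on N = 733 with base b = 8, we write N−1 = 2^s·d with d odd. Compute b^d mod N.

353

733 − 1 = 732 = 2^2 · 183, so d = 183.
8^1 ≡ 8 (mod 733)
8^2 ≡ 8^2 = 64 ≡ 64 (mod 733)
8^4 ≡ 64^2 = 4096 ≡ 431 (mod 733)
8^8 ≡ 431^2 = 185761 ≡ 312 (mod 733)
8^16 ≡ 312^2 = 97344 ≡ 588 (mod 733)
8^32 ≡ 588^2 = 345744 ≡ 501 (mod 733)
8^64 ≡ 501^2 = 251001 ≡ 315 (mod 733)
8^128 ≡ 315^2 = 99225 ≡ 270 (mod 733)
183 = 128 + 32 + 16 + 4 + 2 + 1 in binary powers of 2.
So 8^183 ≡ 270 · 501 · 588 · 431 · 64 · 8 ≡ 353 (mod 733).
Squaring chain: 353 → 732; reaches −1, so base 8 does not prove 733 composite.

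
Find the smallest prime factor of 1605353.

1605353 is odd.
Digit sum 23, not divisible by 3.
Ends in 3: not divisible by 5.
7: 1605353 = 7·229336 + 1
11: 1605353 = 11·145941 + 2
13: 1605353 = 13·123488 + 9
17: 1605353 = 17·94432 + 9
19: 1605353 = 19·84492 + 5
23: 1605353 = 23·69797 + 22
29: 1605353 = 29·55357

29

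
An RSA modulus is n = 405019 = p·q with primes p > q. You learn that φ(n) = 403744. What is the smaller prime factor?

φ(n) = (p−1)(q−1) = n − (p+q) + 1, so p + q = 405019 − 403744 + 1 = 1276.
p and q are the roots of t² − 1276t + 405019 = 0.
Discriminant: 1276² − 4·405019 = 1628176 − 1620076 = 8100; √8100 = 90.
q = (1276 − 90)/2 = 593, p = (1276 + 90)/2 = 683.
Check: 593 · 683 = 405019.

593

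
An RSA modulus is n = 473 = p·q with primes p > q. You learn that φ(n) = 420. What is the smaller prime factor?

φ(n) = (p−1)(q−1) = n − (p+q) + 1, so p + q = 473 − 420 + 1 = 54.
p and q are the roots of t² − 54t + 473 = 0.
Discriminant: 54² − 4·473 = 2916 − 1892 = 1024; √1024 = 32.
q = (54 − 32)/2 = 11, p = (54 + 32)/2 = 43.
Check: 11 · 43 = 473.

11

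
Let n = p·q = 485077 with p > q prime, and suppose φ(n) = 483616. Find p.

φ(n) = (p−1)(q−1) = n − (p+q) + 1, so p + q = 485077 − 483616 + 1 = 1462.
p and q are the roots of t² − 1462t + 485077 = 0.
Discriminant: 1462² − 4·485077 = 2137444 − 1940308 = 197136; √197136 = 444.
q = (1462 − 444)/2 = 509, p = (1462 + 444)/2 = 953.
Check: 509 · 953 = 485077.

953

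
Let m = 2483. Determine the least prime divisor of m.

2483 is odd.
Digit sum 17, not divisible by 3.
Ends in 3: not divisible by 5.
7: 2483 = 7·354 + 5
11: 2483 = 11·225 + 8
13: 2483 = 13·191

13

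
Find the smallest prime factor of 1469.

1469 is odd.
Digit sum 20, not divisible by 3.
Ends in 9: not divisible by 5.
7: 1469 = 7·209 + 6
11: 1469 = 11·133 + 6
13: 1469 = 13·113

13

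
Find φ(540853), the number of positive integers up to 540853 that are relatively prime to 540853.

Factor: 540853 = 59 · 89 · 103.
φ(540853) = (59−1) · (89−1) · (103−1) = 58 · 88 · 102 = 520608.

520608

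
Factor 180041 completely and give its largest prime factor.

180041 = 43 · 4187
4187 = 53 · 79
79 is prime.
So 180041 = 43 · 53 · 79; the largest prime factor is 79.

79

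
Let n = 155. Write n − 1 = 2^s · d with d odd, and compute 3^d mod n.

53

155 − 1 = 154 = 2^1 · 77, so d = 77.
3^1 ≡ 3 (mod 155)
3^2 ≡ 3^2 = 9 ≡ 9 (mod 155)
3^4 ≡ 9^2 = 81 ≡ 81 (mod 155)
3^8 ≡ 81^2 = 6561 ≡ 51 (mod 155)
3^16 ≡ 51^2 = 2601 ≡ 121 (mod 155)
3^32 ≡ 121^2 = 14641 ≡ 71 (mod 155)
3^64 ≡ 71^2 = 5041 ≡ 81 (mod 155)
77 = 64 + 8 + 4 + 1 in binary powers of 2.
So 3^77 ≡ 81 · 51 · 81 · 3 ≡ 53 (mod 155).
Squaring chain: 53; never reaches −1, so base 3 is a Miller–Rabin witness that 155 is composite.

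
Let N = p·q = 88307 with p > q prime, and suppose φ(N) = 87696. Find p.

φ(n) = (p−1)(q−1) = n − (p+q) + 1, so p + q = 88307 − 87696 + 1 = 612.
p and q are the roots of t² − 612t + 88307 = 0.
Discriminant: 612² − 4·88307 = 374544 − 353228 = 21316; √21316 = 146.
q = (612 − 146)/2 = 233, p = (612 + 146)/2 = 379.
Check: 233 · 379 = 88307.

379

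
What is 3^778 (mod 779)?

3^1 ≡ 3 (mod 779)
3^2 ≡ 3^2 = 9 ≡ 9 (mod 779)
3^4 ≡ 9^2 = 81 ≡ 81 (mod 779)
3^8 ≡ 81^2 = 6561 ≡ 329 (mod 779)
3^16 ≡ 329^2 = 108241 ≡ 739 (mod 779)
3^32 ≡ 739^2 = 546121 ≡ 42 (mod 779)
3^64 ≡ 42^2 = 1764 ≡ 206 (mod 779)
3^128 ≡ 206^2 = 42436 ≡ 370 (mod 779)
3^256 ≡ 370^2 = 136900 ≡ 575 (mod 779)
3^512 ≡ 575^2 = 330625 ≡ 329 (mod 779)
778 = 512 + 256 + 8 + 2 in binary powers of 2.
So 3^778 ≡ 329 · 575 · 329 · 9 ≡ 214 (mod 779).
Since 214 ≠ 1, base 3 is a Fermat witness: 779 is composite.

214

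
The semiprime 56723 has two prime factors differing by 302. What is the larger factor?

433

Since p = q + 302, we have 56723 = q(q + 302), so q² + 302q − 56723 = 0.
Discriminant: 302² + 4·56723 = 91204 + 226892 = 318096; √318096 = 564.
q = (−302 + 564)/2 = 131, and p = q + 302 = 433.
Check: 131 · 433 = 56723.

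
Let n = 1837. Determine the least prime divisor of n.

1837 is odd.
Digit sum 19, not divisible by 3.
Ends in 7: not divisible by 5.
7: 1837 = 7·262 + 3
11: 1837 = 11·167

11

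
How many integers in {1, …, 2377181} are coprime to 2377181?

2322432

Factor: 2377181 = 109 · 113 · 193.
φ(2377181) = (109−1) · (113−1) · (193−1) = 108 · 112 · 192 = 2322432.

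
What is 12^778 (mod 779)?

12^1 ≡ 12 (mod 779)
12^2 ≡ 12^2 = 144 ≡ 144 (mod 779)
12^4 ≡ 144^2 = 20736 ≡ 482 (mod 779)
12^8 ≡ 482^2 = 232324 ≡ 182 (mod 779)
12^16 ≡ 182^2 = 33124 ≡ 406 (mod 779)
12^32 ≡ 406^2 = 164836 ≡ 467 (mod 779)
12^64 ≡ 467^2 = 218089 ≡ 748 (mod 779)
12^128 ≡ 748^2 = 559504 ≡ 182 (mod 779)
12^256 ≡ 182^2 = 33124 ≡ 406 (mod 779)
12^512 ≡ 406^2 = 164836 ≡ 467 (mod 779)
778 = 512 + 256 + 8 + 2 in binary powers of 2.
So 12^778 ≡ 467 · 406 · 182 · 144 ≡ 121 (mod 779).
Since 121 ≠ 1, base 12 is a Fermat witness: 779 is composite.

121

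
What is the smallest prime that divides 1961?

37

1961 is odd.
Digit sum 17, not divisible by 3.
Ends in 1: not divisible by 5.
7: 1961 = 7·280 + 1
11: 1961 = 11·178 + 3
13: 1961 = 13·150 + 11
17: 1961 = 17·115 + 6
19: 1961 = 19·103 + 4
23: 1961 = 23·85 + 6
29: 1961 = 29·67 + 18
31: 1961 = 31·63 + 8
37: 1961 = 37·53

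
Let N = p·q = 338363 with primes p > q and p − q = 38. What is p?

Since p = q + 38, we have 338363 = q(q + 38), so q² + 38q − 338363 = 0.
Discriminant: 38² + 4·338363 = 1444 + 1353452 = 1354896; √1354896 = 1164.
q = (−38 + 1164)/2 = 563, and p = q + 38 = 601.
Check: 563 · 601 = 338363.

601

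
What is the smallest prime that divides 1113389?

59

1113389 is odd.
Digit sum 26, not divisible by 3.
Ends in 9: not divisible by 5.
7: 1113389 = 7·159055 + 4
11: 1113389 = 11·101217 + 2
13: 1113389 = 13·85645 + 4
17: 1113389 = 17·65493 + 8
19: 1113389 = 19·58599 + 8
23: 1113389 = 23·48408 + 5
29: 1113389 = 29·38392 + 21
31: 1113389 = 31·35915 + 24
37: 1113389 = 37·30091 + 22
41: 1113389 = 41·27155 + 34
43: 1113389 = 43·25892 + 33
47: 1113389 = 47·23689 + 6
53: 1113389 = 53·21007 + 18
59: 1113389 = 59·18871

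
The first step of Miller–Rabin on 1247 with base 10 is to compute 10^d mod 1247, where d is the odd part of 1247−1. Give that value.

1247 − 1 = 1246 = 2^1 · 623, so d = 623.
10^1 ≡ 10 (mod 1247)
10^2 ≡ 10^2 = 100 ≡ 100 (mod 1247)
10^4 ≡ 100^2 = 10000 ≡ 24 (mod 1247)
10^8 ≡ 24^2 = 576 ≡ 576 (mod 1247)
10^16 ≡ 576^2 = 331776 ≡ 74 (mod 1247)
10^32 ≡ 74^2 = 5476 ≡ 488 (mod 1247)
10^64 ≡ 488^2 = 238144 ≡ 1214 (mod 1247)
10^128 ≡ 1214^2 = 1473796 ≡ 1089 (mod 1247)
10^256 ≡ 1089^2 = 1185921 ≡ 24 (mod 1247)
10^512 ≡ 24^2 = 576 ≡ 576 (mod 1247)
623 = 512 + 64 + 32 + 8 + 4 + 2 + 1 in binary powers of 2.
So 10^623 ≡ 576 · 1214 · 488 · 576 · 24 · 100 · 10 ≡ 423 (mod 1247).
Squaring chain: 423; never reaches −1, so base 10 is a Miller–Rabin witness that 1247 is composite.

423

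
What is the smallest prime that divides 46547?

89

46547 is odd.
Digit sum 26, not divisible by 3.
Ends in 7: not divisible by 5.
7: 46547 = 7·6649 + 4
11: 46547 = 11·4231 + 6
13: 46547 = 13·3580 + 7
17: 46547 = 17·2738 + 1
19: 46547 = 19·2449 + 16
23: 46547 = 23·2023 + 18
29: 46547 = 29·1605 + 2
31: 46547 = 31·1501 + 16
37: 46547 = 37·1258 + 1
41: 46547 = 41·1135 + 12
43: 46547 = 43·1082 + 21
47: 46547 = 47·990 + 17
53: 46547 = 53·878 + 13
59: 46547 = 59·788 + 55
61: 46547 = 61·763 + 4
67: 46547 = 67·694 + 49
71: 46547 = 71·655 + 42
73: 46547 = 73·637 + 46
79: 46547 = 79·589 + 16
83: 46547 = 83·560 + 67
89: 46547 = 89·523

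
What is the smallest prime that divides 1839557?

1839557 is odd.
Digit sum 38, not divisible by 3.
Ends in 7: not divisible by 5.
7: 1839557 = 7·262793 + 6
11: 1839557 = 11·167232 + 5
13: 1839557 = 13·141504 + 5
17: 1839557 = 17·108209 + 4
19: 1839557 = 19·96818 + 15
23: 1839557 = 23·79980 + 17
29: 1839557 = 29·63433

29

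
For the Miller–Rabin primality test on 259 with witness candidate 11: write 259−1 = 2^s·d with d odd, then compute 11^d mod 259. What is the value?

259 − 1 = 258 = 2^1 · 129, so d = 129.
11^1 ≡ 11 (mod 259)
11^2 ≡ 11^2 = 121 ≡ 121 (mod 259)
11^4 ≡ 121^2 = 14641 ≡ 137 (mod 259)
11^8 ≡ 137^2 = 18769 ≡ 121 (mod 259)
11^16 ≡ 121^2 = 14641 ≡ 137 (mod 259)
11^32 ≡ 137^2 = 18769 ≡ 121 (mod 259)
11^64 ≡ 121^2 = 14641 ≡ 137 (mod 259)
11^128 ≡ 137^2 = 18769 ≡ 121 (mod 259)
129 = 128 + 1 in binary powers of 2.
So 11^129 ≡ 121 · 11 ≡ 36 (mod 259).
Squaring chain: 36; never reaches −1, so base 11 is a Miller–Rabin witness that 259 is composite.

36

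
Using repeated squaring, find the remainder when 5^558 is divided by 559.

428

5^1 ≡ 5 (mod 559)
5^2 ≡ 5^2 = 25 ≡ 25 (mod 559)
5^4 ≡ 25^2 = 625 ≡ 66 (mod 559)
5^8 ≡ 66^2 = 4356 ≡ 443 (mod 559)
5^16 ≡ 443^2 = 196249 ≡ 40 (mod 559)
5^32 ≡ 40^2 = 1600 ≡ 482 (mod 559)
5^64 ≡ 482^2 = 232324 ≡ 339 (mod 559)
5^128 ≡ 339^2 = 114921 ≡ 326 (mod 559)
5^256 ≡ 326^2 = 106276 ≡ 66 (mod 559)
5^512 ≡ 66^2 = 4356 ≡ 443 (mod 559)
558 = 512 + 32 + 8 + 4 + 2 in binary powers of 2.
So 5^558 ≡ 443 · 482 · 443 · 66 · 25 ≡ 428 (mod 559).
Since 428 ≠ 1, base 5 is a Fermat witness: 559 is composite.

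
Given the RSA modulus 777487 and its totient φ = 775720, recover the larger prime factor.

φ(n) = (p−1)(q−1) = n − (p+q) + 1, so p + q = 777487 − 775720 + 1 = 1768.
p and q are the roots of t² − 1768t + 777487 = 0.
Discriminant: 1768² − 4·777487 = 3125824 − 3109948 = 15876; √15876 = 126.
q = (1768 − 126)/2 = 821, p = (1768 + 126)/2 = 947.
Check: 821 · 947 = 777487.

947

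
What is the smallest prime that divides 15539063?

15539063 is odd.
Digit sum 32, not divisible by 3.
Ends in 3: not divisible by 5.
7: 15539063 = 7·2219866 + 1
11: 15539063 = 11·1412642 + 1
13: 15539063 = 13·1195312 + 7
17: 15539063 = 17·914062 + 9
19: 15539063 = 19·817845 + 8
23: 15539063 = 23·675611 + 10
29: 15539063 = 29·535829 + 22
31: 15539063 = 31·501260 + 3
37: 15539063 = 37·419974 + 25
41: 15539063 = 41·379001 + 22
43: 15539063 = 43·361373 + 24
47: 15539063 = 47·330618 + 17
53: 15539063 = 53·293189 + 46
59: 15539063 = 59·263373 + 56
61: 15539063 = 61·254738 + 45
67: 15539063 = 67·231926 + 21
71: 15539063 = 71·218860 + 3
73: 15539063 = 73·212863 + 64
79: 15539063 = 79·196697

79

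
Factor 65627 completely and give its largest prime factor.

73

65627 = 29 · 2263
2263 = 31 · 73
73 is prime.
So 65627 = 29 · 31 · 73; the largest prime factor is 73.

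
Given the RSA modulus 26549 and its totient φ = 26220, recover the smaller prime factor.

φ(n) = (p−1)(q−1) = n − (p+q) + 1, so p + q = 26549 − 26220 + 1 = 330.
p and q are the roots of t² − 330t + 26549 = 0.
Discriminant: 330² − 4·26549 = 108900 − 106196 = 2704; √2704 = 52.
q = (330 − 52)/2 = 139, p = (330 + 52)/2 = 191.
Check: 139 · 191 = 26549.

139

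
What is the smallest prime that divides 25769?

25769 is odd.
Digit sum 29, not divisible by 3.
Ends in 9: not divisible by 5.
7: 25769 = 7·3681 + 2
11: 25769 = 11·2342 + 7
13: 25769 = 13·1982 + 3
17: 25769 = 17·1515 + 14
19: 25769 = 19·1356 + 5
23: 25769 = 23·1120 + 9
29: 25769 = 29·888 + 17
31: 25769 = 31·831 + 8
37: 25769 = 37·696 + 17
41: 25769 = 41·628 + 21
43: 25769 = 43·599 + 12
47: 25769 = 47·548 + 13
53: 25769 = 53·486 + 11
59: 25769 = 59·436 + 45
61: 25769 = 61·422 + 27
67: 25769 = 67·384 + 41
71: 25769 = 71·362 + 67
73: 25769 = 73·353

73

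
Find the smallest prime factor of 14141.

79

14141 is odd.
Digit sum 11, not divisible by 3.
Ends in 1: not divisible by 5.
7: 14141 = 7·2020 + 1
11: 14141 = 11·1285 + 6
13: 14141 = 13·1087 + 10
17: 14141 = 17·831 + 14
19: 14141 = 19·744 + 5
23: 14141 = 23·614 + 19
29: 14141 = 29·487 + 18
31: 14141 = 31·456 + 5
37: 14141 = 37·382 + 7
41: 14141 = 41·344 + 37
43: 14141 = 43·328 + 37
47: 14141 = 47·300 + 41
53: 14141 = 53·266 + 43
59: 14141 = 59·239 + 40
61: 14141 = 61·231 + 50
67: 14141 = 67·211 + 4
71: 14141 = 71·199 + 12
73: 14141 = 73·193 + 52
79: 14141 = 79·179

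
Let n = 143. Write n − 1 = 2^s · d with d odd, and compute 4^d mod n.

114

143 − 1 = 142 = 2^1 · 71, so d = 71.
4^1 ≡ 4 (mod 143)
4^2 ≡ 4^2 = 16 ≡ 16 (mod 143)
4^4 ≡ 16^2 = 256 ≡ 113 (mod 143)
4^8 ≡ 113^2 = 12769 ≡ 42 (mod 143)
4^16 ≡ 42^2 = 1764 ≡ 48 (mod 143)
4^32 ≡ 48^2 = 2304 ≡ 16 (mod 143)
4^64 ≡ 16^2 = 256 ≡ 113 (mod 143)
71 = 64 + 4 + 2 + 1 in binary powers of 2.
So 4^71 ≡ 113 · 113 · 16 · 4 ≡ 114 (mod 143).
Squaring chain: 114; never reaches −1, so base 4 is a Miller–Rabin witness that 143 is composite.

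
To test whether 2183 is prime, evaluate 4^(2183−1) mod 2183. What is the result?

4^1 ≡ 4 (mod 2183)
4^2 ≡ 4^2 = 16 ≡ 16 (mod 2183)
4^4 ≡ 16^2 = 256 ≡ 256 (mod 2183)
4^8 ≡ 256^2 = 65536 ≡ 46 (mod 2183)
4^16 ≡ 46^2 = 2116 ≡ 2116 (mod 2183)
4^32 ≡ 2116^2 = 4477456 ≡ 123 (mod 2183)
4^64 ≡ 123^2 = 15129 ≡ 2031 (mod 2183)
4^128 ≡ 2031^2 = 4124961 ≡ 1274 (mod 2183)
4^256 ≡ 1274^2 = 1623076 ≡ 1107 (mod 2183)
4^512 ≡ 1107^2 = 1225449 ≡ 786 (mod 2183)
4^1024 ≡ 786^2 = 617796 ≡ 7 (mod 2183)
4^2048 ≡ 7^2 = 49 ≡ 49 (mod 2183)
2182 = 2048 + 128 + 4 + 2 in binary powers of 2.
So 4^2182 ≡ 49 · 1274 · 256 · 16 ≡ 2106 (mod 2183).
Since 2106 ≠ 1, base 4 is a Fermat witness: 2183 is composite.

2106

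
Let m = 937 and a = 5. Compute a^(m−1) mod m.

1

5^1 ≡ 5 (mod 937)
5^2 ≡ 5^2 = 25 ≡ 25 (mod 937)
5^4 ≡ 25^2 = 625 ≡ 625 (mod 937)
5^8 ≡ 625^2 = 390625 ≡ 833 (mod 937)
5^16 ≡ 833^2 = 693889 ≡ 509 (mod 937)
5^32 ≡ 509^2 = 259081 ≡ 469 (mod 937)
5^64 ≡ 469^2 = 219961 ≡ 703 (mod 937)
5^128 ≡ 703^2 = 494209 ≡ 410 (mod 937)
5^256 ≡ 410^2 = 168100 ≡ 377 (mod 937)
5^512 ≡ 377^2 = 142129 ≡ 642 (mod 937)
936 = 512 + 256 + 128 + 32 + 8 in binary powers of 2.
So 5^936 ≡ 642 · 377 · 410 · 469 · 833 ≡ 1 (mod 937).
Since the result is 1, base 5 gives no evidence that 937 is composite.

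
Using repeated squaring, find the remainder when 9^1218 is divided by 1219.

9^1 ≡ 9 (mod 1219)
9^2 ≡ 9^2 = 81 ≡ 81 (mod 1219)
9^4 ≡ 81^2 = 6561 ≡ 466 (mod 1219)
9^8 ≡ 466^2 = 217156 ≡ 174 (mod 1219)
9^16 ≡ 174^2 = 30276 ≡ 1020 (mod 1219)
9^32 ≡ 1020^2 = 1040400 ≡ 593 (mod 1219)
9^64 ≡ 593^2 = 351649 ≡ 577 (mod 1219)
9^128 ≡ 577^2 = 332929 ≡ 142 (mod 1219)
9^256 ≡ 142^2 = 20164 ≡ 660 (mod 1219)
9^512 ≡ 660^2 = 435600 ≡ 417 (mod 1219)
9^1024 ≡ 417^2 = 173889 ≡ 791 (mod 1219)
1218 = 1024 + 128 + 64 + 2 in binary powers of 2.
So 9^1218 ≡ 791 · 142 · 577 · 81 ≡ 289 (mod 1219).
Since 289 ≠ 1, base 9 is a Fermat witness: 1219 is composite.

289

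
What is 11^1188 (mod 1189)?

1009

11^1 ≡ 11 (mod 1189)
11^2 ≡ 11^2 = 121 ≡ 121 (mod 1189)
11^4 ≡ 121^2 = 14641 ≡ 373 (mod 1189)
11^8 ≡ 373^2 = 139129 ≡ 16 (mod 1189)
11^16 ≡ 16^2 = 256 ≡ 256 (mod 1189)
11^32 ≡ 256^2 = 65536 ≡ 141 (mod 1189)
11^64 ≡ 141^2 = 19881 ≡ 857 (mod 1189)
11^128 ≡ 857^2 = 734449 ≡ 836 (mod 1189)
11^256 ≡ 836^2 = 698896 ≡ 953 (mod 1189)
11^512 ≡ 953^2 = 908209 ≡ 1002 (mod 1189)
11^1024 ≡ 1002^2 = 1004004 ≡ 488 (mod 1189)
1188 = 1024 + 128 + 32 + 4 in binary powers of 2.
So 11^1188 ≡ 488 · 836 · 141 · 373 ≡ 1009 (mod 1189).
Since 1009 ≠ 1, base 11 is a Fermat witness: 1189 is composite.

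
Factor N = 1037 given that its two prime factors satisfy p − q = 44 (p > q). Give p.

Since p = q + 44, we have 1037 = q(q + 44), so q² + 44q − 1037 = 0.
Discriminant: 44² + 4·1037 = 1936 + 4148 = 6084; √6084 = 78.
q = (−44 + 78)/2 = 17, and p = q + 44 = 61.
Check: 17 · 61 = 1037.

61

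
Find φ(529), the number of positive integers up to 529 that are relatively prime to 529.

Factor: 529 = 23^2.
φ(529) = 23^1·(23−1) = 506.

506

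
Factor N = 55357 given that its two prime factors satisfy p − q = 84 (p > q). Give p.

Since p = q + 84, we have 55357 = q(q + 84), so q² + 84q − 55357 = 0.
Discriminant: 84² + 4·55357 = 7056 + 221428 = 228484; √228484 = 478.
q = (−84 + 478)/2 = 197, and p = q + 84 = 281.
Check: 197 · 281 = 55357.

281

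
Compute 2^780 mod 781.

243

2^1 ≡ 2 (mod 781)
2^2 ≡ 2^2 = 4 ≡ 4 (mod 781)
2^4 ≡ 4^2 = 16 ≡ 16 (mod 781)
2^8 ≡ 16^2 = 256 ≡ 256 (mod 781)
2^16 ≡ 256^2 = 65536 ≡ 713 (mod 781)
2^32 ≡ 713^2 = 508369 ≡ 719 (mod 781)
2^64 ≡ 719^2 = 516961 ≡ 720 (mod 781)
2^128 ≡ 720^2 = 518400 ≡ 597 (mod 781)
2^256 ≡ 597^2 = 356409 ≡ 273 (mod 781)
2^512 ≡ 273^2 = 74529 ≡ 334 (mod 781)
780 = 512 + 256 + 8 + 4 in binary powers of 2.
So 2^780 ≡ 334 · 273 · 256 · 16 ≡ 243 (mod 781).
Since 243 ≠ 1, base 2 is a Fermat witness: 781 is composite.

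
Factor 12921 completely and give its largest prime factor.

12921 = 3 · 4307
4307 = 59 · 73
73 is prime.
So 12921 = 3 · 59 · 73; the largest prime factor is 73.

73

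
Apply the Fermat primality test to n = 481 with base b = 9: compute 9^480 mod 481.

9^1 ≡ 9 (mod 481)
9^2 ≡ 9^2 = 81 ≡ 81 (mod 481)
9^4 ≡ 81^2 = 6561 ≡ 308 (mod 481)
9^8 ≡ 308^2 = 94864 ≡ 107 (mod 481)
9^16 ≡ 107^2 = 11449 ≡ 386 (mod 481)
9^32 ≡ 386^2 = 148996 ≡ 367 (mod 481)
9^64 ≡ 367^2 = 134689 ≡ 9 (mod 481)
9^128 ≡ 9^2 = 81 ≡ 81 (mod 481)
9^256 ≡ 81^2 = 6561 ≡ 308 (mod 481)
480 = 256 + 128 + 64 + 32 in binary powers of 2.
So 9^480 ≡ 308 · 81 · 9 · 367 ≡ 248 (mod 481).
Since 248 ≠ 1, base 9 is a Fermat witness: 481 is composite.

248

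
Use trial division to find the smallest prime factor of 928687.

928687 is odd.
Digit sum 40, not divisible by 3.
Ends in 7: not divisible by 5.
7: 928687 = 7·132669 + 4
11: 928687 = 11·84426 + 1
13: 928687 = 13·71437 + 6
17: 928687 = 17·54628 + 11
19: 928687 = 19·48878 + 5
23: 928687 = 23·40377 + 16
29: 928687 = 29·32023 + 20
31: 928687 = 31·29957 + 20
37: 928687 = 37·25099 + 24
41: 928687 = 41·22650 + 37
43: 928687 = 43·21597 + 16
47: 928687 = 47·19759 + 14
53: 928687 = 53·17522 + 21
59: 928687 = 59·15740 + 27
61: 928687 = 61·15224 + 23
67: 928687 = 67·13861

67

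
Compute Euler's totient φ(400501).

Factor: 400501 = 19 · 107 · 197.
φ(400501) = (19−1) · (107−1) · (197−1) = 18 · 106 · 196 = 373968.

373968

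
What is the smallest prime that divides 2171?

13

2171 is odd.
Digit sum 11, not divisible by 3.
Ends in 1: not divisible by 5.
7: 2171 = 7·310 + 1
11: 2171 = 11·197 + 4
13: 2171 = 13·167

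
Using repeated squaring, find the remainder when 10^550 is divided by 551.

10^1 ≡ 10 (mod 551)
10^2 ≡ 10^2 = 100 ≡ 100 (mod 551)
10^4 ≡ 100^2 = 10000 ≡ 82 (mod 551)
10^8 ≡ 82^2 = 6724 ≡ 112 (mod 551)
10^16 ≡ 112^2 = 12544 ≡ 422 (mod 551)
10^32 ≡ 422^2 = 178084 ≡ 111 (mod 551)
10^64 ≡ 111^2 = 12321 ≡ 199 (mod 551)
10^128 ≡ 199^2 = 39601 ≡ 480 (mod 551)
10^256 ≡ 480^2 = 230400 ≡ 82 (mod 551)
10^512 ≡ 82^2 = 6724 ≡ 112 (mod 551)
550 = 512 + 32 + 4 + 2 in binary powers of 2.
So 10^550 ≡ 112 · 111 · 82 · 100 ≡ 237 (mod 551).
Since 237 ≠ 1, base 10 is a Fermat witness: 551 is composite.

237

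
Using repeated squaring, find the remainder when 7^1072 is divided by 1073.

7

7^1 ≡ 7 (mod 1073)
7^2 ≡ 7^2 = 49 ≡ 49 (mod 1073)
7^4 ≡ 49^2 = 2401 ≡ 255 (mod 1073)
7^8 ≡ 255^2 = 65025 ≡ 645 (mod 1073)
7^16 ≡ 645^2 = 416025 ≡ 774 (mod 1073)
7^32 ≡ 774^2 = 599076 ≡ 342 (mod 1073)
7^64 ≡ 342^2 = 116964 ≡ 7 (mod 1073)
7^128 ≡ 7^2 = 49 ≡ 49 (mod 1073)
7^256 ≡ 49^2 = 2401 ≡ 255 (mod 1073)
7^512 ≡ 255^2 = 65025 ≡ 645 (mod 1073)
7^1024 ≡ 645^2 = 416025 ≡ 774 (mod 1073)
1072 = 1024 + 32 + 16 in binary powers of 2.
So 7^1072 ≡ 774 · 342 · 774 ≡ 7 (mod 1073).
Since 7 ≠ 1, base 7 is a Fermat witness: 1073 is composite.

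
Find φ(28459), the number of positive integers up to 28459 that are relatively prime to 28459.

Factor: 28459 = 149 · 191.
φ(28459) = (149−1) · (191−1) = 148 · 190 = 28120.

28120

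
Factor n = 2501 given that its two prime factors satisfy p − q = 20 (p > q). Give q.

Since p = q + 20, we have 2501 = q(q + 20), so q² + 20q − 2501 = 0.
Discriminant: 20² + 4·2501 = 400 + 10004 = 10404; √10404 = 102.
q = (−20 + 102)/2 = 41, and p = q + 20 = 61.
Check: 41 · 61 = 2501.

41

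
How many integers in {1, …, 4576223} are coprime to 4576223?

Factor: 4576223 = 131 · 181 · 193.
φ(4576223) = (131−1) · (181−1) · (193−1) = 130 · 180 · 192 = 4492800.

4492800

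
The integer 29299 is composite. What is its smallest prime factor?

83

29299 is odd.
Digit sum 31, not divisible by 3.
Ends in 9: not divisible by 5.
7: 29299 = 7·4185 + 4
11: 29299 = 11·2663 + 6
13: 29299 = 13·2253 + 10
17: 29299 = 17·1723 + 8
19: 29299 = 19·1542 + 1
23: 29299 = 23·1273 + 20
29: 29299 = 29·1010 + 9
31: 29299 = 31·945 + 4
37: 29299 = 37·791 + 32
41: 29299 = 41·714 + 25
43: 29299 = 43·681 + 16
47: 29299 = 47·623 + 18
53: 29299 = 53·552 + 43
59: 29299 = 59·496 + 35
61: 29299 = 61·480 + 19
67: 29299 = 67·437 + 20
71: 29299 = 71·412 + 47
73: 29299 = 73·401 + 26
79: 29299 = 79·370 + 69
83: 29299 = 83·353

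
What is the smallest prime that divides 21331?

21331 is odd.
Digit sum 10, not divisible by 3.
Ends in 1: not divisible by 5.
7: 21331 = 7·3047 + 2
11: 21331 = 11·1939 + 2
13: 21331 = 13·1640 + 11
17: 21331 = 17·1254 + 13
19: 21331 = 19·1122 + 13
23: 21331 = 23·927 + 10
29: 21331 = 29·735 + 16
31: 21331 = 31·688 + 3
37: 21331 = 37·576 + 19
41: 21331 = 41·520 + 11
43: 21331 = 43·496 + 3
47: 21331 = 47·453 + 40
53: 21331 = 53·402 + 25
59: 21331 = 59·361 + 32
61: 21331 = 61·349 + 42
67: 21331 = 67·318 + 25
71: 21331 = 71·300 + 31
73: 21331 = 73·292 + 15
79: 21331 = 79·270 + 1
83: 21331 = 83·257

83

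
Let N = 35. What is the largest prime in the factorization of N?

35 = 5 · 7
7 is prime.
So 35 = 5 · 7; the largest prime factor is 7.

7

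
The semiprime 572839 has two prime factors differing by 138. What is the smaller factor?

691

Since p = q + 138, we have 572839 = q(q + 138), so q² + 138q − 572839 = 0.
Discriminant: 138² + 4·572839 = 19044 + 2291356 = 2310400; √2310400 = 1520.
q = (−138 + 1520)/2 = 691, and p = q + 138 = 829.
Check: 691 · 829 = 572839.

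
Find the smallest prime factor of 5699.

41

5699 is odd.
Digit sum 29, not divisible by 3.
Ends in 9: not divisible by 5.
7: 5699 = 7·814 + 1
11: 5699 = 11·518 + 1
13: 5699 = 13·438 + 5
17: 5699 = 17·335 + 4
19: 5699 = 19·299 + 18
23: 5699 = 23·247 + 18
29: 5699 = 29·196 + 15
31: 5699 = 31·183 + 26
37: 5699 = 37·154 + 1
41: 5699 = 41·139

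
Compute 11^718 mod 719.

1

11^1 ≡ 11 (mod 719)
11^2 ≡ 11^2 = 121 ≡ 121 (mod 719)
11^4 ≡ 121^2 = 14641 ≡ 261 (mod 719)
11^8 ≡ 261^2 = 68121 ≡ 535 (mod 719)
11^16 ≡ 535^2 = 286225 ≡ 63 (mod 719)
11^32 ≡ 63^2 = 3969 ≡ 374 (mod 719)
11^64 ≡ 374^2 = 139876 ≡ 390 (mod 719)
11^128 ≡ 390^2 = 152100 ≡ 391 (mod 719)
11^256 ≡ 391^2 = 152881 ≡ 453 (mod 719)
11^512 ≡ 453^2 = 205209 ≡ 294 (mod 719)
718 = 512 + 128 + 64 + 8 + 4 + 2 in binary powers of 2.
So 11^718 ≡ 294 · 391 · 390 · 535 · 261 · 121 ≡ 1 (mod 719).
Since the result is 1, base 11 gives no evidence that 719 is composite.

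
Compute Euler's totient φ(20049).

12960

Factor: 20049 = 3 · 41 · 163.
φ(20049) = (3−1) · (41−1) · (163−1) = 2 · 40 · 162 = 12960.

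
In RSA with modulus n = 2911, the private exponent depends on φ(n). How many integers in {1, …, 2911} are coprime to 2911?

Factor: 2911 = 41 · 71.
φ(2911) = (41−1) · (71−1) = 40 · 70 = 2800.

2800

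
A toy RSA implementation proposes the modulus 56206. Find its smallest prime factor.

56206 is even: 2 divides it.

2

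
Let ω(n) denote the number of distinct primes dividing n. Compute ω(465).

3

465 = 3 · 155
155 = 5 · 31
465 = 3 · 5 · 31, which has 3 distinct prime factors.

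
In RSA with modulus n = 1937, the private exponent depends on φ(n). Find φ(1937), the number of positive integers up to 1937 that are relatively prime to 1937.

1776

Factor: 1937 = 13 · 149.
φ(1937) = (13−1) · (149−1) = 12 · 148 = 1776.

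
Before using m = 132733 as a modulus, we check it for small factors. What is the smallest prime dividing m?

132733 is odd.
Digit sum 19, not divisible by 3.
Ends in 3: not divisible by 5.
7: 132733 = 7·18961 + 6
11: 132733 = 11·12066 + 7
13: 132733 = 13·10210 + 3
17: 132733 = 17·7807 + 14
19: 132733 = 19·6985 + 18
23: 132733 = 23·5771

23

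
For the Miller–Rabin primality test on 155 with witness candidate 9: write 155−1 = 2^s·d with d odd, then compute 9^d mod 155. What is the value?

155 − 1 = 154 = 2^1 · 77, so d = 77.
9^1 ≡ 9 (mod 155)
9^2 ≡ 9^2 = 81 ≡ 81 (mod 155)
9^4 ≡ 81^2 = 6561 ≡ 51 (mod 155)
9^8 ≡ 51^2 = 2601 ≡ 121 (mod 155)
9^16 ≡ 121^2 = 14641 ≡ 71 (mod 155)
9^32 ≡ 71^2 = 5041 ≡ 81 (mod 155)
9^64 ≡ 81^2 = 6561 ≡ 51 (mod 155)
77 = 64 + 8 + 4 + 1 in binary powers of 2.
So 9^77 ≡ 51 · 121 · 51 · 9 ≡ 19 (mod 155).
Squaring chain: 19; never reaches −1, so base 9 is a Miller–Rabin witness that 155 is composite.

19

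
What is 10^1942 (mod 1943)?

992

10^1 ≡ 10 (mod 1943)
10^2 ≡ 10^2 = 100 ≡ 100 (mod 1943)
10^4 ≡ 100^2 = 10000 ≡ 285 (mod 1943)
10^8 ≡ 285^2 = 81225 ≡ 1562 (mod 1943)
10^16 ≡ 1562^2 = 2439844 ≡ 1379 (mod 1943)
10^32 ≡ 1379^2 = 1901641 ≡ 1387 (mod 1943)
10^64 ≡ 1387^2 = 1923769 ≡ 199 (mod 1943)
10^128 ≡ 199^2 = 39601 ≡ 741 (mod 1943)
10^256 ≡ 741^2 = 549081 ≡ 1155 (mod 1943)
10^512 ≡ 1155^2 = 1334025 ≡ 1127 (mod 1943)
10^1024 ≡ 1127^2 = 1270129 ≡ 1350 (mod 1943)
1942 = 1024 + 512 + 256 + 128 + 16 + 4 + 2 in binary powers of 2.
So 10^1942 ≡ 1350 · 1127 · 1155 · 741 · 1379 · 285 · 100 ≡ 992 (mod 1943).
Since 992 ≠ 1, base 10 is a Fermat witness: 1943 is composite.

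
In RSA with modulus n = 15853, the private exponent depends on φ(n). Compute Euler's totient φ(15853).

Factor: 15853 = 83 · 191.
φ(15853) = (83−1) · (191−1) = 82 · 190 = 15580.

15580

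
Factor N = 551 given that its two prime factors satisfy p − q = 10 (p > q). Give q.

Since p = q + 10, we have 551 = q(q + 10), so q² + 10q − 551 = 0.
Discriminant: 10² + 4·551 = 100 + 2204 = 2304; √2304 = 48.
q = (−10 + 48)/2 = 19, and p = q + 10 = 29.
Check: 19 · 29 = 551.

19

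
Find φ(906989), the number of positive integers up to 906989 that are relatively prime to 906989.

876096

Factor: 906989 = 53 · 109 · 157.
φ(906989) = (53−1) · (109−1) · (157−1) = 52 · 108 · 156 = 876096.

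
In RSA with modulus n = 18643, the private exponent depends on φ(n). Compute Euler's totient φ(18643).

Factor: 18643 = 103 · 181.
φ(18643) = (103−1) · (181−1) = 102 · 180 = 18360.

18360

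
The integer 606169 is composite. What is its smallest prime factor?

17

606169 is odd.
Digit sum 28, not divisible by 3.
Ends in 9: not divisible by 5.
7: 606169 = 7·86595 + 4
11: 606169 = 11·55106 + 3
13: 606169 = 13·46628 + 5
17: 606169 = 17·35657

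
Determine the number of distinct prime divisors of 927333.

5

927333 = 3^2 · 103037
103037 = 11 · 9367
9367 = 17 · 551
551 = 19 · 29
927333 = 3^2 · 11 · 17 · 19 · 29, which has 5 distinct prime factors.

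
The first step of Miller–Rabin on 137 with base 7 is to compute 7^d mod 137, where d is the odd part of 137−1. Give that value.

137 − 1 = 136 = 2^3 · 17, so d = 17.
7^1 ≡ 7 (mod 137)
7^2 ≡ 7^2 = 49 ≡ 49 (mod 137)
7^4 ≡ 49^2 = 2401 ≡ 72 (mod 137)
7^8 ≡ 72^2 = 5184 ≡ 115 (mod 137)
7^16 ≡ 115^2 = 13225 ≡ 73 (mod 137)
17 = 16 + 1 in binary powers of 2.
So 7^17 ≡ 73 · 7 ≡ 100 (mod 137).
Squaring chain: 100 → 136 → 1; reaches −1, so base 7 does not prove 137 composite.

100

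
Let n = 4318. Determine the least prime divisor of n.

2

4318 is even: 2 divides it.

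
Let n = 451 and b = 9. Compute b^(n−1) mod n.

122

9^1 ≡ 9 (mod 451)
9^2 ≡ 9^2 = 81 ≡ 81 (mod 451)
9^4 ≡ 81^2 = 6561 ≡ 247 (mod 451)
9^8 ≡ 247^2 = 61009 ≡ 124 (mod 451)
9^16 ≡ 124^2 = 15376 ≡ 42 (mod 451)
9^32 ≡ 42^2 = 1764 ≡ 411 (mod 451)
9^64 ≡ 411^2 = 168921 ≡ 247 (mod 451)
9^128 ≡ 247^2 = 61009 ≡ 124 (mod 451)
9^256 ≡ 124^2 = 15376 ≡ 42 (mod 451)
450 = 256 + 128 + 64 + 2 in binary powers of 2.
So 9^450 ≡ 42 · 124 · 247 · 81 ≡ 122 (mod 451).
Since 122 ≠ 1, base 9 is a Fermat witness: 451 is composite.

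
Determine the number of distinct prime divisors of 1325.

1325 = 5^2 · 53
1325 = 5^2 · 53, which has 2 distinct prime factors.

2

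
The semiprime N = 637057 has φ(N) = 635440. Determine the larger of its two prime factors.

941

φ(n) = (p−1)(q−1) = n − (p+q) + 1, so p + q = 637057 − 635440 + 1 = 1618.
p and q are the roots of t² − 1618t + 637057 = 0.
Discriminant: 1618² − 4·637057 = 2617924 − 2548228 = 69696; √69696 = 264.
q = (1618 − 264)/2 = 677, p = (1618 + 264)/2 = 941.
Check: 677 · 941 = 637057.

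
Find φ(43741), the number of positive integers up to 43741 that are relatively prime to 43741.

Factor: 43741 = 17 · 31 · 83.
φ(43741) = (17−1) · (31−1) · (83−1) = 16 · 30 · 82 = 39360.

39360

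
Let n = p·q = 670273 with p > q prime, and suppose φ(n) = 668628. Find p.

907

φ(n) = (p−1)(q−1) = n − (p+q) + 1, so p + q = 670273 − 668628 + 1 = 1646.
p and q are the roots of t² − 1646t + 670273 = 0.
Discriminant: 1646² − 4·670273 = 2709316 − 2681092 = 28224; √28224 = 168.
q = (1646 − 168)/2 = 739, p = (1646 + 168)/2 = 907.
Check: 739 · 907 = 670273.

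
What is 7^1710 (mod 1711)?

194

7^1 ≡ 7 (mod 1711)
7^2 ≡ 7^2 = 49 ≡ 49 (mod 1711)
7^4 ≡ 49^2 = 2401 ≡ 690 (mod 1711)
7^8 ≡ 690^2 = 476100 ≡ 442 (mod 1711)
7^16 ≡ 442^2 = 195364 ≡ 310 (mod 1711)
7^32 ≡ 310^2 = 96100 ≡ 284 (mod 1711)
7^64 ≡ 284^2 = 80656 ≡ 239 (mod 1711)
7^128 ≡ 239^2 = 57121 ≡ 658 (mod 1711)
7^256 ≡ 658^2 = 432964 ≡ 81 (mod 1711)
7^512 ≡ 81^2 = 6561 ≡ 1428 (mod 1711)
7^1024 ≡ 1428^2 = 2039184 ≡ 1383 (mod 1711)
1710 = 1024 + 512 + 128 + 32 + 8 + 4 + 2 in binary powers of 2.
So 7^1710 ≡ 1383 · 1428 · 658 · 284 · 442 · 690 · 49 ≡ 194 (mod 1711).
Since 194 ≠ 1, base 7 is a Fermat witness: 1711 is composite.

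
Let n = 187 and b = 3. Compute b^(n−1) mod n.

25

3^1 ≡ 3 (mod 187)
3^2 ≡ 3^2 = 9 ≡ 9 (mod 187)
3^4 ≡ 9^2 = 81 ≡ 81 (mod 187)
3^8 ≡ 81^2 = 6561 ≡ 16 (mod 187)
3^16 ≡ 16^2 = 256 ≡ 69 (mod 187)
3^32 ≡ 69^2 = 4761 ≡ 86 (mod 187)
3^64 ≡ 86^2 = 7396 ≡ 103 (mod 187)
3^128 ≡ 103^2 = 10609 ≡ 137 (mod 187)
186 = 128 + 32 + 16 + 8 + 2 in binary powers of 2.
So 3^186 ≡ 137 · 86 · 69 · 16 · 9 ≡ 25 (mod 187).
Since 25 ≠ 1, base 3 is a Fermat witness: 187 is composite.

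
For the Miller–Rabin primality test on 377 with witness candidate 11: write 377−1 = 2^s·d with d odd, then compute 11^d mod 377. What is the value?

305

377 − 1 = 376 = 2^3 · 47, so d = 47.
11^1 ≡ 11 (mod 377)
11^2 ≡ 11^2 = 121 ≡ 121 (mod 377)
11^4 ≡ 121^2 = 14641 ≡ 315 (mod 377)
11^8 ≡ 315^2 = 99225 ≡ 74 (mod 377)
11^16 ≡ 74^2 = 5476 ≡ 198 (mod 377)
11^32 ≡ 198^2 = 39204 ≡ 373 (mod 377)
47 = 32 + 8 + 4 + 2 + 1 in binary powers of 2.
So 11^47 ≡ 373 · 74 · 315 · 121 · 11 ≡ 305 (mod 377).
Squaring chain: 305 → 283 → 165; never reaches −1, so base 11 is a Miller–Rabin witness that 377 is composite.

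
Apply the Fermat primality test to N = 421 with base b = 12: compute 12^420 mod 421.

1

12^1 ≡ 12 (mod 421)
12^2 ≡ 12^2 = 144 ≡ 144 (mod 421)
12^4 ≡ 144^2 = 20736 ≡ 107 (mod 421)
12^8 ≡ 107^2 = 11449 ≡ 82 (mod 421)
12^16 ≡ 82^2 = 6724 ≡ 409 (mod 421)
12^32 ≡ 409^2 = 167281 ≡ 144 (mod 421)
12^64 ≡ 144^2 = 20736 ≡ 107 (mod 421)
12^128 ≡ 107^2 = 11449 ≡ 82 (mod 421)
12^256 ≡ 82^2 = 6724 ≡ 409 (mod 421)
420 = 256 + 128 + 32 + 4 in binary powers of 2.
So 12^420 ≡ 409 · 82 · 144 · 107 ≡ 1 (mod 421).
Since the result is 1, base 12 gives no evidence that 421 is composite.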